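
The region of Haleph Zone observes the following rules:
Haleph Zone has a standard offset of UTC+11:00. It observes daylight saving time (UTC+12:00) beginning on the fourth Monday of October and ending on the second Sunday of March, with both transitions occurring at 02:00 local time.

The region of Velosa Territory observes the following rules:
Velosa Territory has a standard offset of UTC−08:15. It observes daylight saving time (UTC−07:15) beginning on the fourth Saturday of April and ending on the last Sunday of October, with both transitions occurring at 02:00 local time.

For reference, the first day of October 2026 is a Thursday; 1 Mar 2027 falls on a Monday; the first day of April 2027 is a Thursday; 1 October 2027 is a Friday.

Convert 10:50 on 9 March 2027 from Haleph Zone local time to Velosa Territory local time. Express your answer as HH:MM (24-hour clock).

1 October 2026 is a Thursday, so the first Monday is October 5 and the fourth is October 26.
1 March 2027 is a Monday, so the first Sunday is March 7 and the second is March 14.
Daylight saving runs 26 October 2026 – 14 March 2027; 9 March 2027 is inside that window, so Haleph Zone is at UTC+12:00.
10:50 Haleph Zone − 12h = 22:50 UTC (rolling into the previous day, 8 March 2027).
1 April 2027 is a Thursday, so the first Saturday is April 3 and the fourth is April 24.
1 October 2027 is a Friday, so Sundays fall on 3, 10, 17, 24, 31; the last is October 31.
At the standard offset (UTC−08:15), 22:50 UTC − 8h15m = 14:35 Velosa Territory standard time.
Daylight saving runs 24 April – 31 October; the standard-time date in Velosa Territory, 8 March 2027, is outside that window, so Velosa Territory is on standard time at UTC−08:15.
22:50 UTC − 8h15m = 14:35 Velosa Territory.

14:35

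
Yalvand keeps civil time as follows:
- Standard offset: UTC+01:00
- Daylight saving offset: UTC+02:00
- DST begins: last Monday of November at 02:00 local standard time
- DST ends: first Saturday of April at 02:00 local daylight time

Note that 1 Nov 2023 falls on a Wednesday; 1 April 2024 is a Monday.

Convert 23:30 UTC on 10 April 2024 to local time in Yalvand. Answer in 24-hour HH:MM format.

00:30

1 November 2023 is a Wednesday, so Mondays fall on 6, 13, 20, 27; the last is November 27.
1 April 2024 is a Monday, so the first Saturday is April 6.
At the standard offset (UTC+01:00), 23:30 UTC + 1h = 00:30 Yalvand standard time (rolling into the next day, 11 April 2024).
The standard-time date in Yalvand, 11 April 2024, does not fall between 27 November 2023 and 6 April 2024, so daylight saving is not in effect and Yalvand is at UTC+01:00.
23:30 UTC + 1h = 00:30 local (rolling into the next day, 11 April 2024).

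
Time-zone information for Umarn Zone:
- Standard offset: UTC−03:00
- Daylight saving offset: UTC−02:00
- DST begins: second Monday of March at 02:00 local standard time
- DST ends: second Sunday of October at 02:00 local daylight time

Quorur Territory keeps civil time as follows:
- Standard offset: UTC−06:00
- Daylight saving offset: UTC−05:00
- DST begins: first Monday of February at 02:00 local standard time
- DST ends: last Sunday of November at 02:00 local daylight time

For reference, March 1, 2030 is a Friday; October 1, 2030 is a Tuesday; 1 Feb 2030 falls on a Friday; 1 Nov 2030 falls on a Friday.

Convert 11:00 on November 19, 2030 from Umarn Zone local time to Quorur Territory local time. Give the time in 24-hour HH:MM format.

1 March 2030 is a Friday, so the first Monday is March 4 and the second is March 11.
1 October 2030 is a Tuesday, so the first Sunday is October 6 and the second is October 13.
November 19, 2030 is outside the daylight-saving period (11 March – 13 October), so Umarn Zone is on standard time, UTC−03:00.
11:00 Umarn Zone + 3h = 14:00 UTC.
1 February 2030 is a Friday, so the first Monday is February 4.
1 November 2030 is a Friday, so Sundays fall on 3, 10, 17, 24; the last is November 24.
At the standard offset (UTC−06:00), 14:00 UTC − 6h = 08:00 Quorur Territory standard time.
The standard-time date in Quorur Territory, November 19, 2030, falls between 4 February and 24 November, so daylight saving is in effect and Quorur Territory is at UTC−05:00.
14:00 UTC − 5h = 09:00 Quorur Territory.

09:00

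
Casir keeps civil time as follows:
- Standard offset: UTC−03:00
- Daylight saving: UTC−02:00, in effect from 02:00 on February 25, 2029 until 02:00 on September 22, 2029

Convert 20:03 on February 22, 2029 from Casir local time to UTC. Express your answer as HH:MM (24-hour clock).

23:03

February 22, 2029 does not fall between 25 February and 22 September, so daylight saving is not in effect and Casir is at UTC−03:00.
20:03 local + 3h = 23:03 UTC.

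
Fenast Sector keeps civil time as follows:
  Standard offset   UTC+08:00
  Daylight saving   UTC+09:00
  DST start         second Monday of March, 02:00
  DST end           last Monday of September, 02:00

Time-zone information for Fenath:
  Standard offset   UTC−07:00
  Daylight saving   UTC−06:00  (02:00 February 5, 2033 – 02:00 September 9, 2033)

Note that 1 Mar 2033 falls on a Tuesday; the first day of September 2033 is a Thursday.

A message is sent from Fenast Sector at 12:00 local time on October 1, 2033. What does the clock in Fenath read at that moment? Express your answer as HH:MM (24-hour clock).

1 March 2033 is a Tuesday, so the first Monday is March 7 and the second is March 14.
1 September 2033 is a Thursday, so Mondays fall on 5, 12, 19, 26; the last is September 26.
October 1, 2033 does not fall between 14 March and 26 September, so daylight saving is not in effect and Fenast Sector is at UTC+08:00.
12:00 Fenast Sector − 8h = 04:00 UTC.
At the standard offset (UTC−07:00), 04:00 UTC − 7h = 21:00 Fenath standard time (rolling into the previous day, 30 September 2033).
The standard-time date in Fenath, September 30, 2033, is outside the daylight-saving period (5 February – 9 September), so Fenath is on standard time, UTC−07:00.
04:00 UTC − 7h = 21:00 Fenath (rolling into the previous day, 30 September 2033).

21:00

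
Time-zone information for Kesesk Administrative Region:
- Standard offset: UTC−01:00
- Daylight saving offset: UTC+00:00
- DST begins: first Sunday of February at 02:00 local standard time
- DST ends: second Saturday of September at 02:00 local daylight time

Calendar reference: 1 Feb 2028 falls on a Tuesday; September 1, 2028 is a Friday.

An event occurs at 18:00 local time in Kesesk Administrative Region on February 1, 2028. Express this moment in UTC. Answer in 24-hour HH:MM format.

19:00

1 February 2028 is a Tuesday, so the first Sunday is February 6.
1 September 2028 is a Friday, so the first Saturday is September 2 and the second is September 9.
Daylight saving runs 6 February – 9 September; February 1, 2028 is outside that window, so Kesesk Administrative Region is on standard time at UTC−01:00.
18:00 local + 1h = 19:00 UTC.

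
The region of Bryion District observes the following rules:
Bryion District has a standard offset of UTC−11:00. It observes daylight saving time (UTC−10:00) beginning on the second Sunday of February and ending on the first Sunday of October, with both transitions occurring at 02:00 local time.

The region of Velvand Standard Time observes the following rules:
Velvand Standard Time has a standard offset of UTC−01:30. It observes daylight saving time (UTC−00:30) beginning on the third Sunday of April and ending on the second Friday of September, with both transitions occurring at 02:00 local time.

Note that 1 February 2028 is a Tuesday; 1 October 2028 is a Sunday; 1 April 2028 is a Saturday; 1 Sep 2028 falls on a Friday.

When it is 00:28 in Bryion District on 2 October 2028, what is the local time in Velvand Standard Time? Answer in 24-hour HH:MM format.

09:58

1 February 2028 is a Tuesday, so the first Sunday is February 6 and the second is February 13.
1 October 2028 is a Sunday, so the first Sunday is October 1.
2 October 2028 is outside the daylight-saving period (13 February – 1 October), so Bryion District is on standard time, UTC−11:00.
00:28 Bryion District + 11h = 11:28 UTC.
1 April 2028 is a Saturday, so the first Sunday is April 2 and the third is April 16.
1 September 2028 is a Friday, so the first Friday is September 1 and the second is September 8.
At the standard offset (UTC−01:30), 11:28 UTC − 1h30m = 09:58 Velvand Standard Time standard time.
The standard-time date in Velvand Standard Time, 2 October 2028, is outside the daylight-saving period (16 April – 8 September), so Velvand Standard Time is on standard time, UTC−01:30.
11:28 UTC − 1h30m = 09:58 Velvand Standard Time.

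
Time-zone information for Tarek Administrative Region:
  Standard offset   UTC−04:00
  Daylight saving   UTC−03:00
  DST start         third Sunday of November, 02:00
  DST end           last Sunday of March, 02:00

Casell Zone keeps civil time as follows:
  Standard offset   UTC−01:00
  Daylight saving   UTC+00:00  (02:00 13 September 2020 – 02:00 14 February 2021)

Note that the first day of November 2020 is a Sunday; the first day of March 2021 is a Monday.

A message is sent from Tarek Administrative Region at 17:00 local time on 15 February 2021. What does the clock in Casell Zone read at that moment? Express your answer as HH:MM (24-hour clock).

1 November 2020 is a Sunday, so the first Sunday is November 1 and the third is November 15.
1 March 2021 is a Monday, so Sundays fall on 7, 14, 21, 28; the last is March 28.
15 February 2021 lies within the daylight-saving period (15 November 2020 – 28 March 2021), so Tarek Administrative Region is on daylight time, UTC−03:00.
17:00 Tarek Administrative Region + 3h = 20:00 UTC.
At the standard offset (UTC−01:00), 20:00 UTC − 1h = 19:00 Casell Zone standard time.
The standard-time date in Casell Zone, 15 February 2021, does not fall between 13 September 2020 and 14 February 2021, so daylight saving is not in effect and Casell Zone is at UTC−01:00.
20:00 UTC − 1h = 19:00 Casell Zone.

19:00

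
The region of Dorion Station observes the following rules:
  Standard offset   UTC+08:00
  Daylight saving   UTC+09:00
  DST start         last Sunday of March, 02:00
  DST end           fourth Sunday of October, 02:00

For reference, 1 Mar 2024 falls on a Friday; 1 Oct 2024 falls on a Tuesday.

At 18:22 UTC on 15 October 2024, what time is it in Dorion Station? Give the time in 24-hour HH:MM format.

1 March 2024 is a Friday, so Sundays fall on 3, 10, 17, 24, 31; the last is March 31.
1 October 2024 is a Tuesday, so the first Sunday is October 6 and the fourth is October 27.
At the standard offset (UTC+08:00), 18:22 UTC + 8h = 02:22 Dorion Station standard time (rolling into the next day, 16 October 2024).
Daylight saving runs 31 March – 27 October; the standard-time date in Dorion Station, 16 October 2024, is inside that window, so Dorion Station is at UTC+09:00.
18:22 UTC + 9h = 03:22 local (rolling into the next day, 16 October 2024).

03:22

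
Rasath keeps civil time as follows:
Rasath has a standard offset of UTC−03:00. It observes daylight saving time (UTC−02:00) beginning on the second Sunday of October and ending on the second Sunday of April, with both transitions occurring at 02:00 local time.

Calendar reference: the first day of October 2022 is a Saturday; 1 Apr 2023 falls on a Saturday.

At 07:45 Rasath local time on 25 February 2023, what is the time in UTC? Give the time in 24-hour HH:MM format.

09:45

1 October 2022 is a Saturday, so the first Sunday is October 2 and the second is October 9.
1 April 2023 is a Saturday, so the first Sunday is April 2 and the second is April 9.
Daylight saving runs 9 October 2022 – 9 April 2023; 25 February 2023 is inside that window, so Rasath is at UTC−02:00.
07:45 local + 2h = 09:45 UTC.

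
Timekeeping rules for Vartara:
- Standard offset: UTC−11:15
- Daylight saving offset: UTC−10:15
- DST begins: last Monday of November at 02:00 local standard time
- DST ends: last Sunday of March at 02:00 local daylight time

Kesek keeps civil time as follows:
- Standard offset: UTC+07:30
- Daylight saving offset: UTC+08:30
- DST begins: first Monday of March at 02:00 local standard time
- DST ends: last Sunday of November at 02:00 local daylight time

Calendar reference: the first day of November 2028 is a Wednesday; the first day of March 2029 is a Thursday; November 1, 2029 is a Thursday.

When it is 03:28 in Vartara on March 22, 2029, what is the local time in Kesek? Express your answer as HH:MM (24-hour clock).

22:13

1 November 2028 is a Wednesday, so Mondays fall on 6, 13, 20, 27; the last is November 27.
1 March 2029 is a Thursday, so Sundays fall on 4, 11, 18, 25; the last is March 25.
Daylight saving runs 27 November 2028 – 25 March 2029; March 22, 2029 is inside that window, so Vartara is at UTC−10:15.
03:28 Vartara + 10h15m = 13:43 UTC.
1 March 2029 is a Thursday, so the first Monday is March 5.
1 November 2029 is a Thursday, so Sundays fall on 4, 11, 18, 25; the last is November 25.
At the standard offset (UTC+07:30), 13:43 UTC + 7h30m = 21:13 Kesek standard time.
The standard-time date in Kesek, March 22, 2029, falls between 5 March and 25 November, so daylight saving is in effect and Kesek is at UTC+08:30.
13:43 UTC + 8h30m = 22:13 Kesek.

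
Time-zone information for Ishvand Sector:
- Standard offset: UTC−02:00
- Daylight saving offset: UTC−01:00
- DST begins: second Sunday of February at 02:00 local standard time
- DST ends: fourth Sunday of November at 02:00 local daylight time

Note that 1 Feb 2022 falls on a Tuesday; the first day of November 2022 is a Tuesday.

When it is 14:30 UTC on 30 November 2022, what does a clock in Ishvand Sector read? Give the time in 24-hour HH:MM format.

12:30

1 February 2022 is a Tuesday, so the first Sunday is February 6 and the second is February 13.
1 November 2022 is a Tuesday, so the first Sunday is November 6 and the fourth is November 27.
At the standard offset (UTC−02:00), 14:30 UTC − 2h = 12:30 Ishvand Sector standard time.
The standard-time date in Ishvand Sector, 30 November 2022, does not fall between 13 February and 27 November, so daylight saving is not in effect and Ishvand Sector is at UTC−02:00.
14:30 UTC − 2h = 12:30 local.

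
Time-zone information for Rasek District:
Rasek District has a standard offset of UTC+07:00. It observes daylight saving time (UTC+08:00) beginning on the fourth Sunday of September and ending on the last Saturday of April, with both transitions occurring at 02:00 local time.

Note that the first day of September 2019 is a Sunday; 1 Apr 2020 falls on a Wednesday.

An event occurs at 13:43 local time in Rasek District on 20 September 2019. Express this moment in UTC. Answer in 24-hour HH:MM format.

06:43

1 September 2019 is a Sunday, so the first Sunday is September 1 and the fourth is September 22.
1 April 2020 is a Wednesday, so Saturdays fall on 4, 11, 18, 25; the last is April 25.
20 September 2019 does not fall between 22 September 2019 and 25 April 2020, so daylight saving is not in effect and Rasek District is at UTC+07:00.
13:43 local − 7h = 06:43 UTC.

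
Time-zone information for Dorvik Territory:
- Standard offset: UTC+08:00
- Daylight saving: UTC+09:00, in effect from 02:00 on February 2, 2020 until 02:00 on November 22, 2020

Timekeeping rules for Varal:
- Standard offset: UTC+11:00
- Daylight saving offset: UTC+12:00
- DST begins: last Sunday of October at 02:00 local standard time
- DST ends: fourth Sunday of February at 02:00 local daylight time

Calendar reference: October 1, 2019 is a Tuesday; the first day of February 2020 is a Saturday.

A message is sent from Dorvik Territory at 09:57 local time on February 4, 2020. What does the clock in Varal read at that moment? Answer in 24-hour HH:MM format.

February 4, 2020 lies within the daylight-saving period (2 February – 22 November), so Dorvik Territory is on daylight time, UTC+09:00.
09:57 Dorvik Territory − 9h = 00:57 UTC.
1 October 2019 is a Tuesday, so Sundays fall on 6, 13, 20, 27; the last is October 27.
1 February 2020 is a Saturday, so the first Sunday is February 2 and the fourth is February 23.
At the standard offset (UTC+11:00), 00:57 UTC + 11h = 11:57 Varal standard time.
The standard-time date in Varal, February 4, 2020, lies within the daylight-saving period (27 October 2019 – 23 February 2020), so Varal is on daylight time, UTC+12:00.
00:57 UTC + 12h = 12:57 Varal.

12:57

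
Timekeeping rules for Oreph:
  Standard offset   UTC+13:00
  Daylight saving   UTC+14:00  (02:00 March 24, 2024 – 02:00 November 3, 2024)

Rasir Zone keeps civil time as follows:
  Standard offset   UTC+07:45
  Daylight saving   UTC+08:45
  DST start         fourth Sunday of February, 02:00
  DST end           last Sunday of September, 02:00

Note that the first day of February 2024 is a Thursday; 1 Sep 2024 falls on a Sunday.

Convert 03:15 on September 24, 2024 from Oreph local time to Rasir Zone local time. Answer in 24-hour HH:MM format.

22:00

September 24, 2024 falls between 24 March and 3 November, so daylight saving is in effect and Oreph is at UTC+14:00.
03:15 Oreph − 14h = 13:15 UTC (rolling into the previous day, 23 September 2024).
1 February 2024 is a Thursday, so the first Sunday is February 4 and the fourth is February 25.
1 September 2024 is a Sunday, so Sundays fall on 1, 8, 15, 22, 29; the last is September 29.
At the standard offset (UTC+07:45), 13:15 UTC + 7h45m = 21:00 Rasir Zone standard time.
The standard-time date in Rasir Zone, September 23, 2024, falls between 25 February and 29 September, so daylight saving is in effect and Rasir Zone is at UTC+08:45.
13:15 UTC + 8h45m = 22:00 Rasir Zone.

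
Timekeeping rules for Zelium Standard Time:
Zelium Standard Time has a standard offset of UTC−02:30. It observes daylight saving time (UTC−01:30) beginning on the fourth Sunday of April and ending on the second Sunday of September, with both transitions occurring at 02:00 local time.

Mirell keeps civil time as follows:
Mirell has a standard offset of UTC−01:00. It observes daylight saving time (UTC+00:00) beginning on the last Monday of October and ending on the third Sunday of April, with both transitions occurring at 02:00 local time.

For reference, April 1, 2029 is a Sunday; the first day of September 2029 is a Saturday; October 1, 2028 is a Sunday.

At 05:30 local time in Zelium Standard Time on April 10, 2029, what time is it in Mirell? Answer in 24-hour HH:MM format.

1 April 2029 is a Sunday, so the first Sunday is April 1 and the fourth is April 22.
1 September 2029 is a Saturday, so the first Sunday is September 2 and the second is September 9.
Daylight saving runs 22 April – 9 September; April 10, 2029 is outside that window, so Zelium Standard Time is on standard time at UTC−02:30.
05:30 Zelium Standard Time + 2h30m = 08:00 UTC.
1 October 2028 is a Sunday, so Mondays fall on 2, 9, 16, 23, 30; the last is October 30.
1 April 2029 is a Sunday, so the first Sunday is April 1 and the third is April 15.
At the standard offset (UTC−01:00), 08:00 UTC − 1h = 07:00 Mirell standard time.
The standard-time date in Mirell, April 10, 2029, falls between 30 October 2028 and 15 April 2029, so daylight saving is in effect and Mirell is at UTC+00:00.
08:00 UTC + 0h = 08:00 Mirell.

08:00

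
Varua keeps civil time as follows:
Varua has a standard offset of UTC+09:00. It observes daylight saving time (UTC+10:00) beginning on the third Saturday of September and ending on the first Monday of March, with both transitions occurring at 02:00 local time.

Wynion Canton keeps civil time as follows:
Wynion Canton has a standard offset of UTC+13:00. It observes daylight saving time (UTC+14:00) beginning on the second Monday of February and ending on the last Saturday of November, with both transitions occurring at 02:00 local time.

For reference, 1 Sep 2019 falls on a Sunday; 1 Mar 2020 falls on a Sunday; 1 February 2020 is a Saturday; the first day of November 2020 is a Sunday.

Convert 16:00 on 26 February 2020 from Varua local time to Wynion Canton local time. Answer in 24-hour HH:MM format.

1 September 2019 is a Sunday, so the first Saturday is September 7 and the third is September 21.
1 March 2020 is a Sunday, so the first Monday is March 2.
Daylight saving runs 21 September 2019 – 2 March 2020; 26 February 2020 is inside that window, so Varua is at UTC+10:00.
16:00 Varua − 10h = 06:00 UTC.
1 February 2020 is a Saturday, so the first Monday is February 3 and the second is February 10.
1 November 2020 is a Sunday, so Saturdays fall on 7, 14, 21, 28; the last is November 28.
At the standard offset (UTC+13:00), 06:00 UTC + 13h = 19:00 Wynion Canton standard time.
The standard-time date in Wynion Canton, 26 February 2020, lies within the daylight-saving period (10 February – 28 November), so Wynion Canton is on daylight time, UTC+14:00.
06:00 UTC + 14h = 20:00 Wynion Canton.

20:00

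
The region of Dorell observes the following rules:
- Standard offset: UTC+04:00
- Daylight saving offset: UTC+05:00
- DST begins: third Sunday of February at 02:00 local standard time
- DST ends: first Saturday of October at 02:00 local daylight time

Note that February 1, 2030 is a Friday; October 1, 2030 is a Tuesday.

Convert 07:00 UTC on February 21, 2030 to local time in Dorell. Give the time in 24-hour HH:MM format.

12:00

1 February 2030 is a Friday, so the first Sunday is February 3 and the third is February 17.
1 October 2030 is a Tuesday, so the first Saturday is October 5.
At the standard offset (UTC+04:00), 07:00 UTC + 4h = 11:00 Dorell standard time.
The standard-time date in Dorell, February 21, 2030, lies within the daylight-saving period (17 February – 5 October), so Dorell is on daylight time, UTC+05:00.
07:00 UTC + 5h = 12:00 local.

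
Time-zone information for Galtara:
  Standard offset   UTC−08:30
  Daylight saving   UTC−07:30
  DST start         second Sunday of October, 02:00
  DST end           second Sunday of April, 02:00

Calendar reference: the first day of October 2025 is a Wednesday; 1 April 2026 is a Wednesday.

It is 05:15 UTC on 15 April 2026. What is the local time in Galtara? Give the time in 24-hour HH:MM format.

1 October 2025 is a Wednesday, so the first Sunday is October 5 and the second is October 12.
1 April 2026 is a Wednesday, so the first Sunday is April 5 and the second is April 12.
At the standard offset (UTC−08:30), 05:15 UTC − 8h30m = 20:45 Galtara standard time (rolling into the previous day, 14 April 2026).
Daylight saving runs 12 October 2025 – 12 April 2026; the standard-time date in Galtara, 14 April 2026, is outside that window, so Galtara is on standard time at UTC−08:30.
05:15 UTC − 8h30m = 20:45 local (rolling into the previous day, 14 April 2026).

20:45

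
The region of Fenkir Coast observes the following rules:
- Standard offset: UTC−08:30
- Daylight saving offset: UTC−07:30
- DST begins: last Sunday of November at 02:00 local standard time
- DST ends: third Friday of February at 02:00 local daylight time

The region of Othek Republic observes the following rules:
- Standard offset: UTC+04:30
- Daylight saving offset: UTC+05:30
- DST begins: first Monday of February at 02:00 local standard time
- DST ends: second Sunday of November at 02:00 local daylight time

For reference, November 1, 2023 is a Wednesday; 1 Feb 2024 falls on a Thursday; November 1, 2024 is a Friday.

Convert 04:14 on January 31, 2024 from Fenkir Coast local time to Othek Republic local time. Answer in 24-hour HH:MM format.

1 November 2023 is a Wednesday, so Sundays fall on 5, 12, 19, 26; the last is November 26.
1 February 2024 is a Thursday, so the first Friday is February 2 and the third is February 16.
January 31, 2024 falls between 26 November 2023 and 16 February 2024, so daylight saving is in effect and Fenkir Coast is at UTC−07:30.
04:14 Fenkir Coast + 7h30m = 11:44 UTC.
1 February 2024 is a Thursday, so the first Monday is February 5.
1 November 2024 is a Friday, so the first Sunday is November 3 and the second is November 10.
At the standard offset (UTC+04:30), 11:44 UTC + 4h30m = 16:14 Othek Republic standard time.
Daylight saving runs 5 February – 10 November; the standard-time date in Othek Republic, January 31, 2024, is outside that window, so Othek Republic is on standard time at UTC+04:30.
11:44 UTC + 4h30m = 16:14 Othek Republic.

16:14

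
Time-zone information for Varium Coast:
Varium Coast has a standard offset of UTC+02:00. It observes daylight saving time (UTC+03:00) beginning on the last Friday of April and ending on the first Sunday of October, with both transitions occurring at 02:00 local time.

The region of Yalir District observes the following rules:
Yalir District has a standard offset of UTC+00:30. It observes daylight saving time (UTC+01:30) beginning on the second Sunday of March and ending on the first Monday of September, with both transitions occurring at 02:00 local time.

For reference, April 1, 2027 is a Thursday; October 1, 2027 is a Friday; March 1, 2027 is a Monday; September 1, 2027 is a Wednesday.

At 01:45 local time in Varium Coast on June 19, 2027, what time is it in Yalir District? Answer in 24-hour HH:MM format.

00:15

1 April 2027 is a Thursday, so Fridays fall on 2, 9, 16, 23, 30; the last is April 30.
1 October 2027 is a Friday, so the first Sunday is October 3.
June 19, 2027 falls between 30 April and 3 October, so daylight saving is in effect and Varium Coast is at UTC+03:00.
01:45 Varium Coast − 3h = 22:45 UTC (rolling into the previous day, 18 June 2027).
1 March 2027 is a Monday, so the first Sunday is March 7 and the second is March 14.
1 September 2027 is a Wednesday, so the first Monday is September 6.
At the standard offset (UTC+00:30), 22:45 UTC + 0h30m = 23:15 Yalir District standard time.
The standard-time date in Yalir District, June 18, 2027, falls between 14 March and 6 September, so daylight saving is in effect and Yalir District is at UTC+01:30.
22:45 UTC + 1h30m = 00:15 Yalir District (rolling into the next day, 19 June 2027).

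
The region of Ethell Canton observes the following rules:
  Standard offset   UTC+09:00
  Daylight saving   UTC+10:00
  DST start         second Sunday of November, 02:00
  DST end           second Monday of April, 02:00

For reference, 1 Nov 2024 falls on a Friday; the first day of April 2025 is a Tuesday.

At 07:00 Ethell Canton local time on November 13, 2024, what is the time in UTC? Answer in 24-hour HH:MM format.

1 November 2024 is a Friday, so the first Sunday is November 3 and the second is November 10.
1 April 2025 is a Tuesday, so the first Monday is April 7 and the second is April 14.
November 13, 2024 lies within the daylight-saving period (10 November 2024 – 14 April 2025), so Ethell Canton is on daylight time, UTC+10:00.
07:00 local − 10h = 21:00 UTC (rolling into the previous day, 12 November 2024).

21:00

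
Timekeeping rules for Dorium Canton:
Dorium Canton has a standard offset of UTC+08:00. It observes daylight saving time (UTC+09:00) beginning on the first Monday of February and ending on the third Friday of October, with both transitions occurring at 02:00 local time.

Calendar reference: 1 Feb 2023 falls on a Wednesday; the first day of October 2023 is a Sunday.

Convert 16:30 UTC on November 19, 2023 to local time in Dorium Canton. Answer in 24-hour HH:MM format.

1 February 2023 is a Wednesday, so the first Monday is February 6.
1 October 2023 is a Sunday, so the first Friday is October 6 and the third is October 20.
At the standard offset (UTC+08:00), 16:30 UTC + 8h = 00:30 Dorium Canton standard time (rolling into the next day, 20 November 2023).
The standard-time date in Dorium Canton, November 20, 2023, is outside the daylight-saving period (6 February – 20 October), so Dorium Canton is on standard time, UTC+08:00.
16:30 UTC + 8h = 00:30 local (rolling into the next day, 20 November 2023).

00:30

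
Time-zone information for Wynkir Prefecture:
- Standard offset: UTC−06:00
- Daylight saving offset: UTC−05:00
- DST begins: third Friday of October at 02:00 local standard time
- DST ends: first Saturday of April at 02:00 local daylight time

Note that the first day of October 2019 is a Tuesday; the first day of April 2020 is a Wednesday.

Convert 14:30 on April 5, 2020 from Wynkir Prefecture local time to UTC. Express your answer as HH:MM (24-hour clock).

1 October 2019 is a Tuesday, so the first Friday is October 4 and the third is October 18.
1 April 2020 is a Wednesday, so the first Saturday is April 4.
April 5, 2020 does not fall between 18 October 2019 and 4 April 2020, so daylight saving is not in effect and Wynkir Prefecture is at UTC−06:00.
14:30 local + 6h = 20:30 UTC.

20:30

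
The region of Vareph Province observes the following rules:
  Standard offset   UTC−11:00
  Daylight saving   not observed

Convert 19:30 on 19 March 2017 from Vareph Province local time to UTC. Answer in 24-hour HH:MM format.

Vareph Province stays on UTC−11:00 all year.
19:30 local + 11h = 06:30 UTC (rolling into the next day, 20 March 2017).

06:30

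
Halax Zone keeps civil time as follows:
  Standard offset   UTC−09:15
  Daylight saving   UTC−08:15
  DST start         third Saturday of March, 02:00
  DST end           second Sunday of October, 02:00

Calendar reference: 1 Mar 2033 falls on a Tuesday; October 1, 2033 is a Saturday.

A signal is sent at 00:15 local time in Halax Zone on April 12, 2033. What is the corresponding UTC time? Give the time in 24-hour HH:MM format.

08:30

1 March 2033 is a Tuesday, so the first Saturday is March 5 and the third is March 19.
1 October 2033 is a Saturday, so the first Sunday is October 2 and the second is October 9.
April 12, 2033 falls between 19 March and 9 October, so daylight saving is in effect and Halax Zone is at UTC−08:15.
00:15 local + 8h15m = 08:30 UTC.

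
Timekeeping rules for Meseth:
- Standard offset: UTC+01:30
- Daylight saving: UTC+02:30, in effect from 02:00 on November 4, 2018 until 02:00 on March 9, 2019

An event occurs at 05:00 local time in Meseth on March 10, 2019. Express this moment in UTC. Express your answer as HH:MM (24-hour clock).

03:30

March 10, 2019 is outside the daylight-saving period (4 November 2018 – 9 March 2019), so Meseth is on standard time, UTC+01:30.
05:00 local − 1h30m = 03:30 UTC.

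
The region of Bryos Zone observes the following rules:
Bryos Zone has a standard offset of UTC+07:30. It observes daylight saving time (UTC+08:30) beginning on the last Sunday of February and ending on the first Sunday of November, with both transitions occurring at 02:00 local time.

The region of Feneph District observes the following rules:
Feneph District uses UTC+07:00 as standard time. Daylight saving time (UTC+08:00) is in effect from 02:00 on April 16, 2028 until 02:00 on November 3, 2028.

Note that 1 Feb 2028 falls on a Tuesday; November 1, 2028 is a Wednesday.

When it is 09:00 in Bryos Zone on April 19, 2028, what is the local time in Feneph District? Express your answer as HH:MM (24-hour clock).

08:30

1 February 2028 is a Tuesday, so Sundays fall on 6, 13, 20, 27; the last is February 27.
1 November 2028 is a Wednesday, so the first Sunday is November 5.
April 19, 2028 lies within the daylight-saving period (27 February – 5 November), so Bryos Zone is on daylight time, UTC+08:30.
09:00 Bryos Zone − 8h30m = 00:30 UTC.
At the standard offset (UTC+07:00), 00:30 UTC + 7h = 07:30 Feneph District standard time.
The standard-time date in Feneph District, April 19, 2028, lies within the daylight-saving period (16 April – 3 November), so Feneph District is on daylight time, UTC+08:00.
00:30 UTC + 8h = 08:30 Feneph District.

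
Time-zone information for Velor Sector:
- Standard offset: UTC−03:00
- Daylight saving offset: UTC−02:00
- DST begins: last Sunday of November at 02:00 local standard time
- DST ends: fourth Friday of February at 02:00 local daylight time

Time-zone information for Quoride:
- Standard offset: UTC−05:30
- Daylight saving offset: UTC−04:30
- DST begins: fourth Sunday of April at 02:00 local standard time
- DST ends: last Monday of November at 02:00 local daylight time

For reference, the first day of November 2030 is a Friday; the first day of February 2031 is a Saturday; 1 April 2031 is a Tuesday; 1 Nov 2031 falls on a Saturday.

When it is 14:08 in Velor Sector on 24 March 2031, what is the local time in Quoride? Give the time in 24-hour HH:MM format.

11:38

1 November 2030 is a Friday, so Sundays fall on 3, 10, 17, 24; the last is November 24.
1 February 2031 is a Saturday, so the first Friday is February 7 and the fourth is February 28.
24 March 2031 is outside the daylight-saving period (24 November 2030 – 28 February 2031), so Velor Sector is on standard time, UTC−03:00.
14:08 Velor Sector + 3h = 17:08 UTC.
1 April 2031 is a Tuesday, so the first Sunday is April 6 and the fourth is April 27.
1 November 2031 is a Saturday, so Mondays fall on 3, 10, 17, 24; the last is November 24.
At the standard offset (UTC−05:30), 17:08 UTC − 5h30m = 11:38 Quoride standard time.
Daylight saving runs 27 April – 24 November; the standard-time date in Quoride, 24 March 2031, is outside that window, so Quoride is on standard time at UTC−05:30.
17:08 UTC − 5h30m = 11:38 Quoride.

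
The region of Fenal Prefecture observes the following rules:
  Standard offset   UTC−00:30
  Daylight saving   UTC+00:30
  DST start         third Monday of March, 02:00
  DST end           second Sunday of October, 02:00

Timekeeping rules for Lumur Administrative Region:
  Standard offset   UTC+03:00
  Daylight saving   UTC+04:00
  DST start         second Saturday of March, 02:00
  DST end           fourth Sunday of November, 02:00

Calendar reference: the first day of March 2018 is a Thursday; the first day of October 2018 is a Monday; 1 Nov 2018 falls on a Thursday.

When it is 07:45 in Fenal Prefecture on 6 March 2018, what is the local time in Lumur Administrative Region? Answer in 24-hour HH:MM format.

11:15

1 March 2018 is a Thursday, so the first Monday is March 5 and the third is March 19.
1 October 2018 is a Monday, so the first Sunday is October 7 and the second is October 14.
6 March 2018 is outside the daylight-saving period (19 March – 14 October), so Fenal Prefecture is on standard time, UTC−00:30.
07:45 Fenal Prefecture + 0h30m = 08:15 UTC.
1 March 2018 is a Thursday, so the first Saturday is March 3 and the second is March 10.
1 November 2018 is a Thursday, so the first Sunday is November 4 and the fourth is November 25.
At the standard offset (UTC+03:00), 08:15 UTC + 3h = 11:15 Lumur Administrative Region standard time.
The standard-time date in Lumur Administrative Region, 6 March 2018, does not fall between 10 March and 25 November, so daylight saving is not in effect and Lumur Administrative Region is at UTC+03:00.
08:15 UTC + 3h = 11:15 Lumur Administrative Region.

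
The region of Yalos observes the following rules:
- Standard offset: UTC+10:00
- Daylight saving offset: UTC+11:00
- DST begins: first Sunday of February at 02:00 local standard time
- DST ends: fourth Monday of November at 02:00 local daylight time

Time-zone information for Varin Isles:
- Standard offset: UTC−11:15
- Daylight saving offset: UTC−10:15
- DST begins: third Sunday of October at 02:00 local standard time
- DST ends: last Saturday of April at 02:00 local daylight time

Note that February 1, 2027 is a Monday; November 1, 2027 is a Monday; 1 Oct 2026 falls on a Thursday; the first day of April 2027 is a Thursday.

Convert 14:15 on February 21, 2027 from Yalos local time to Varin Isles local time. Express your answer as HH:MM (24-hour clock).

17:00

1 February 2027 is a Monday, so the first Sunday is February 7.
1 November 2027 is a Monday, so the first Monday is November 1 and the fourth is November 22.
February 21, 2027 falls between 7 February and 22 November, so daylight saving is in effect and Yalos is at UTC+11:00.
14:15 Yalos − 11h = 03:15 UTC.
1 October 2026 is a Thursday, so the first Sunday is October 4 and the third is October 18.
1 April 2027 is a Thursday, so Saturdays fall on 3, 10, 17, 24; the last is April 24.
At the standard offset (UTC−11:15), 03:15 UTC − 11h15m = 16:00 Varin Isles standard time (rolling into the previous day, 20 February 2027).
Daylight saving runs 18 October 2026 – 24 April 2027; the standard-time date in Varin Isles, February 20, 2027, is inside that window, so Varin Isles is at UTC−10:15.
03:15 UTC − 10h15m = 17:00 Varin Isles (rolling into the previous day, 20 February 2027).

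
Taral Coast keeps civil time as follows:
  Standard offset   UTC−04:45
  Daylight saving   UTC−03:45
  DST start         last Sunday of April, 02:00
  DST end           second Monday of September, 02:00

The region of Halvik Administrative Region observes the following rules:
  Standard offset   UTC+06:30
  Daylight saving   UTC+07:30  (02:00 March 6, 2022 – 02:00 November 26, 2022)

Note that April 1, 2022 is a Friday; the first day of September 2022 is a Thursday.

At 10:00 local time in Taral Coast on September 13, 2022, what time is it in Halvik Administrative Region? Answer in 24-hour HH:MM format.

22:15

1 April 2022 is a Friday, so Sundays fall on 3, 10, 17, 24; the last is April 24.
1 September 2022 is a Thursday, so the first Monday is September 5 and the second is September 12.
Daylight saving runs 24 April – 12 September; September 13, 2022 is outside that window, so Taral Coast is on standard time at UTC−04:45.
10:00 Taral Coast + 4h45m = 14:45 UTC.
At the standard offset (UTC+06:30), 14:45 UTC + 6h30m = 21:15 Halvik Administrative Region standard time.
Daylight saving runs 6 March – 26 November; the standard-time date in Halvik Administrative Region, September 13, 2022, is inside that window, so Halvik Administrative Region is at UTC+07:30.
14:45 UTC + 7h30m = 22:15 Halvik Administrative Region.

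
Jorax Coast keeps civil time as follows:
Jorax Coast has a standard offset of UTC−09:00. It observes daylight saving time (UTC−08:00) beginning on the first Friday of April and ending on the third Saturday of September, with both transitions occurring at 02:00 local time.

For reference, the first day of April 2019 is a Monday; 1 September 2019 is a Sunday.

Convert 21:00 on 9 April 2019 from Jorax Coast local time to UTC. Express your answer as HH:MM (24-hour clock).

1 April 2019 is a Monday, so the first Friday is April 5.
1 September 2019 is a Sunday, so the first Saturday is September 7 and the third is September 21.
9 April 2019 lies within the daylight-saving period (5 April – 21 September), so Jorax Coast is on daylight time, UTC−08:00.
21:00 local + 8h = 05:00 UTC (rolling into the next day, 10 April 2019).

05:00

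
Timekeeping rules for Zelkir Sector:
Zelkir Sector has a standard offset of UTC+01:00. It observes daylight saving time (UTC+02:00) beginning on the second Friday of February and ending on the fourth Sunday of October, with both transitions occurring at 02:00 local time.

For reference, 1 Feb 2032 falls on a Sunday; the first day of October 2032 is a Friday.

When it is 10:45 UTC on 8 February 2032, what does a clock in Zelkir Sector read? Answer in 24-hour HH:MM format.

1 February 2032 is a Sunday, so the first Friday is February 6 and the second is February 13.
1 October 2032 is a Friday, so the first Sunday is October 3 and the fourth is October 24.
At the standard offset (UTC+01:00), 10:45 UTC + 1h = 11:45 Zelkir Sector standard time.
The standard-time date in Zelkir Sector, 8 February 2032, is outside the daylight-saving period (13 February – 24 October), so Zelkir Sector is on standard time, UTC+01:00.
10:45 UTC + 1h = 11:45 local.

11:45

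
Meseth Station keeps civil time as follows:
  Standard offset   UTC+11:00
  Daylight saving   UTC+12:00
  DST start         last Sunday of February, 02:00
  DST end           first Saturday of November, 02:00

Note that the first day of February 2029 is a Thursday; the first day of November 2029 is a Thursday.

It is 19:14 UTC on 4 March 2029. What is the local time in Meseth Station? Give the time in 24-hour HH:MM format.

07:14

1 February 2029 is a Thursday, so Sundays fall on 4, 11, 18, 25; the last is February 25.
1 November 2029 is a Thursday, so the first Saturday is November 3.
At the standard offset (UTC+11:00), 19:14 UTC + 11h = 06:14 Meseth Station standard time (rolling into the next day, 5 March 2029).
The standard-time date in Meseth Station, 5 March 2029, lies within the daylight-saving period (25 February – 3 November), so Meseth Station is on daylight time, UTC+12:00.
19:14 UTC + 12h = 07:14 local (rolling into the next day, 5 March 2029).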